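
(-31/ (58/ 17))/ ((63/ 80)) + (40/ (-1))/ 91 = -40640/3393 = -11.98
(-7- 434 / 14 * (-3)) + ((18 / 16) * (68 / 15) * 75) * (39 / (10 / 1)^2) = 9407/40 = 235.18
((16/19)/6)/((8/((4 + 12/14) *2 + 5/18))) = 1259/7182 = 0.18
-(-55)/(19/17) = 935/19 = 49.21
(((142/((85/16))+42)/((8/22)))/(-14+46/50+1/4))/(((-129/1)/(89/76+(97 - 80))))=221864555/106917522 = 2.08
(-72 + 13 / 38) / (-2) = 2723/76 = 35.83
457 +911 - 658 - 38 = 672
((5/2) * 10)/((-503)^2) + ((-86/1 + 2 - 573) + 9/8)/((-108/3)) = 147505047/8096288 = 18.22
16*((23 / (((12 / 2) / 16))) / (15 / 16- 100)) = -47104/4755 = -9.91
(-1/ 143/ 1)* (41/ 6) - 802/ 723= -1.16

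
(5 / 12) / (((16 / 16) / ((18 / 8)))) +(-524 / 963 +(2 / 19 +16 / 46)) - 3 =-14500447/6733296 = -2.15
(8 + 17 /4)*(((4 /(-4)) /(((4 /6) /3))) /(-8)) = 441/64 = 6.89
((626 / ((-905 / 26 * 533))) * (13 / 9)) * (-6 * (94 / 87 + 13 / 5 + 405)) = 141145472/1181025 = 119.51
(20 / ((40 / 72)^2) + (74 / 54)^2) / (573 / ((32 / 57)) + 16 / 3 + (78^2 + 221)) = 7777312/855086625 = 0.01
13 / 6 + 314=1897/6 = 316.17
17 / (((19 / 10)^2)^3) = 17000000/47045881 = 0.36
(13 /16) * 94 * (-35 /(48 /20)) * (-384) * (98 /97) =41914600/97 = 432109.28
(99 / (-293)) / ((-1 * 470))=99/137710 = 0.00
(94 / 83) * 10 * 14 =158.55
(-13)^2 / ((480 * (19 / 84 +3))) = 1183/10840 = 0.11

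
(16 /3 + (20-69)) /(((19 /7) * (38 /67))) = -61439/2166 = -28.37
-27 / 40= -0.68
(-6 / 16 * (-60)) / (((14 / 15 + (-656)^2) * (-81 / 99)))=-825/12910108 = 0.00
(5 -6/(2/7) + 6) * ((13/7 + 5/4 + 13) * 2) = -2255/7 = -322.14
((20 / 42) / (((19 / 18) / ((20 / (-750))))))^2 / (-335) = -64/148145375 = 0.00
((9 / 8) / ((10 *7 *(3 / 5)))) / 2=3/224 = 0.01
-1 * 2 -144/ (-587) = -1030/587 = -1.75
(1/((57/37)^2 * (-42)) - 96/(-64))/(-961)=-101659/65568069 = 0.00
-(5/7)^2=-25/49 = -0.51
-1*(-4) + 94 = 98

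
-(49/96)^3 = -0.13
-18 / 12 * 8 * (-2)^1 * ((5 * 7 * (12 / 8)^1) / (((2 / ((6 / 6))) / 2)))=1260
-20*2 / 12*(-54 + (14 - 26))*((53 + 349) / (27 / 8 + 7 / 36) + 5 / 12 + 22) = 22905355/771 = 29708.63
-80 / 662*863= -34520/331 = -104.29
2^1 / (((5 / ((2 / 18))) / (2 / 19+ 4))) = 52/285 = 0.18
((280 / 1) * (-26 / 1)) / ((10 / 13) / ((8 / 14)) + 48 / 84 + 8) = -264992/361 = -734.05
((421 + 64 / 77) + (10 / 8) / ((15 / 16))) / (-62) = -97751/14322 = -6.83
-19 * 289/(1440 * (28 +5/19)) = -104329/773280 = -0.13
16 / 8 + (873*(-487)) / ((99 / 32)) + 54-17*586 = -1620614/11 = -147328.55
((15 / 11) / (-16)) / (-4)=15/704 = 0.02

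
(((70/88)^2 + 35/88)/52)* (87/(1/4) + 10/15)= 347795/50336 = 6.91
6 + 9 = 15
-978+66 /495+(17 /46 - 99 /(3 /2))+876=-115573/690 = -167.50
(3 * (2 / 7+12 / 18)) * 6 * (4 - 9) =-600/7 = -85.71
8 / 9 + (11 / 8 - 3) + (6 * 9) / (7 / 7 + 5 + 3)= 379/72 = 5.26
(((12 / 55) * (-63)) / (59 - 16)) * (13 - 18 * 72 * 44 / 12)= 3582684/2365 = 1514.88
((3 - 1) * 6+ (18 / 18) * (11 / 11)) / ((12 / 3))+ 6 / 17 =245/68 = 3.60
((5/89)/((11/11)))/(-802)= -5/71378 = 0.00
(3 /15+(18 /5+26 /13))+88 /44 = 39/5 = 7.80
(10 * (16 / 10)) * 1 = 16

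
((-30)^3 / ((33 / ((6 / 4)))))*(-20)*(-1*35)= -9450000/11 = -859090.91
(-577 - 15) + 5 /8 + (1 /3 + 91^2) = 184559/24 = 7689.96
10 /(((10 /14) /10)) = 140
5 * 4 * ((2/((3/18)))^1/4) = 60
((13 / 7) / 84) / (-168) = -13/98784 = 0.00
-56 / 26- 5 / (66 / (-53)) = 1597/858 = 1.86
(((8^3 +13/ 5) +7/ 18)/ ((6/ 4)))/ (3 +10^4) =46349/1350405 = 0.03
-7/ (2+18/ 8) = -1.65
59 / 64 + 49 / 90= 4223/2880 = 1.47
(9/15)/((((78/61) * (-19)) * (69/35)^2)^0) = 3/5 = 0.60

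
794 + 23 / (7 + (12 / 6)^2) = 8757/11 = 796.09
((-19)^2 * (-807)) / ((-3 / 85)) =8254265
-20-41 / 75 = -1541/75 = -20.55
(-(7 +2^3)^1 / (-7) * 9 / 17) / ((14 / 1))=135/1666 = 0.08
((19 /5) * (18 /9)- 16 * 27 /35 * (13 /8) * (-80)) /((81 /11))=620686/2835 = 218.94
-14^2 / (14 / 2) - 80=-108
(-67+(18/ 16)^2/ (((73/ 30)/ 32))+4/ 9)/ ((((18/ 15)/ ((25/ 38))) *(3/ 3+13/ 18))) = -2049500/128991 = -15.89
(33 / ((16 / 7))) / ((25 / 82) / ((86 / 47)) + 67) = 0.21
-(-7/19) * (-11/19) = -77/361 = -0.21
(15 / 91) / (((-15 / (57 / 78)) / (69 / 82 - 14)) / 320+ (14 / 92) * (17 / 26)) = 8705040/5512003 = 1.58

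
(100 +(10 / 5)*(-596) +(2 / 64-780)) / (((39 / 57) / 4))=-1138157/104 = -10943.82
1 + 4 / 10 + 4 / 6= 2.07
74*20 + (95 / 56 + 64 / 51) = 4235309/2856 = 1482.95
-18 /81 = -2/9 = -0.22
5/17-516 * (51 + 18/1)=-605263/17 = -35603.71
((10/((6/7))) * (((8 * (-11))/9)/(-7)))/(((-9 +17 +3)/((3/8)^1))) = 5/9 = 0.56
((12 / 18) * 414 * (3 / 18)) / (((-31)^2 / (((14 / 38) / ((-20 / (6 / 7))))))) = -69/91295 = 0.00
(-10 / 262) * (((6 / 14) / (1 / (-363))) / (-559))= -5445/512603 = -0.01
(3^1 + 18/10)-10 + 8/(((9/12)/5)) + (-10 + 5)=647/15 = 43.13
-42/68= -0.62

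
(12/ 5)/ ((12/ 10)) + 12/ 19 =50/19 = 2.63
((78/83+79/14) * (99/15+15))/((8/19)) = 337.69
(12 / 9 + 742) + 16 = 759.33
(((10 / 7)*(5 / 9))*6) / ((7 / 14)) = 200/21 = 9.52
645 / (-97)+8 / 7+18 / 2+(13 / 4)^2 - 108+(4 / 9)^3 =-743328665/7919856 = -93.86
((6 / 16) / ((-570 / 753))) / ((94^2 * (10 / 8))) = -753/16788400 = 0.00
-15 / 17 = -0.88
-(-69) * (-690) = -47610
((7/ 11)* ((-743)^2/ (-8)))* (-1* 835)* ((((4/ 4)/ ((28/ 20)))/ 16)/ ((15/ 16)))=460960915/264 = 1746064.07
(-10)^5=-100000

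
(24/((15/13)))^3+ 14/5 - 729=1034089/125 = 8272.71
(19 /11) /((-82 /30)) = -285/451 = -0.63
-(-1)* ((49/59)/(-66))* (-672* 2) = 10976/649 = 16.91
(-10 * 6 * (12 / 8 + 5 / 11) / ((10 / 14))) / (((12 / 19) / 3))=-779.86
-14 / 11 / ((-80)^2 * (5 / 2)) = -7/88000 = 0.00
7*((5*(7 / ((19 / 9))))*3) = 6615/19 = 348.16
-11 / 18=-0.61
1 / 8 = 0.12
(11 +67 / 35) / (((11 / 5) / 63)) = 4068/11 = 369.82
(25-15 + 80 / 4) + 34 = 64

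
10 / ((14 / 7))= 5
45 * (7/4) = 315/4 = 78.75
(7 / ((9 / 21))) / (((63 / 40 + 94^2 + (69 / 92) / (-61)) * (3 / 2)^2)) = 478240/582218631 = 0.00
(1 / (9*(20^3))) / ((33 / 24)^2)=1/136125 = 0.00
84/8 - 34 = -23.50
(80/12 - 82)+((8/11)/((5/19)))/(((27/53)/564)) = 1477238/495 = 2984.32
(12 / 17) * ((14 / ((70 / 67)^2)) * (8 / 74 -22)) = -4363308/22015 = -198.20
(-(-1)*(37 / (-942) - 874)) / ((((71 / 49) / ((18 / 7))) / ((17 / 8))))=-293934165/89176 = -3296.11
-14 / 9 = -1.56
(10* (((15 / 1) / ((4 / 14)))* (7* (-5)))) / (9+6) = -1225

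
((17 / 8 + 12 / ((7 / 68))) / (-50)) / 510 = -391/84000 = 0.00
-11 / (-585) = 11/585 = 0.02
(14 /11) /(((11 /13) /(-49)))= -8918/121 = -73.70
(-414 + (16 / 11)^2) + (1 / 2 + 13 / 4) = -197537/484 = -408.13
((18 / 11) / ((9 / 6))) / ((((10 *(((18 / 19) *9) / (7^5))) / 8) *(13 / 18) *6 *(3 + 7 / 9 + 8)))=1277332/37895 = 33.71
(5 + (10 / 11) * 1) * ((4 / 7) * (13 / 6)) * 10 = 16900/231 = 73.16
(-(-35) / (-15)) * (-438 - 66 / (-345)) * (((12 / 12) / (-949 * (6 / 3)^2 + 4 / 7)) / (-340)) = 15043/19002600 = 0.00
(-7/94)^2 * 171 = 8379/8836 = 0.95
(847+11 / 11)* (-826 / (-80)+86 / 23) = 1371534/115 = 11926.38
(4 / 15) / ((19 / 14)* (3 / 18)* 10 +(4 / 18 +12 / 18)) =168/1985 = 0.08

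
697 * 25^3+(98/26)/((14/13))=21781257/2 = 10890628.50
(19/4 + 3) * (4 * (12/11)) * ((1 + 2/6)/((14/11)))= 248/7 = 35.43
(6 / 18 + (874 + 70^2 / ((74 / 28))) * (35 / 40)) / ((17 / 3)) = 1059997/2516 = 421.30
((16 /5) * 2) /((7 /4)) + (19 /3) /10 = 4.29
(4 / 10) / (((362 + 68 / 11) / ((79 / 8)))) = 869/81000 = 0.01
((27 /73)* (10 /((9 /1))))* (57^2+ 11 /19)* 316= 585314160/1387 = 422000.12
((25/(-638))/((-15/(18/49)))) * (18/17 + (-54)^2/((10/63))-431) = 4574919/265727 = 17.22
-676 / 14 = -338/7 = -48.29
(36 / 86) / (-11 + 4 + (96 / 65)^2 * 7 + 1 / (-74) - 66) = -1875900/258770947 = -0.01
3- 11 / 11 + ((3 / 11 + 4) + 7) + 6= 212/11 = 19.27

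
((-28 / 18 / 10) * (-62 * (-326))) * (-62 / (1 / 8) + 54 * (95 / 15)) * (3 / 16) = 90785.57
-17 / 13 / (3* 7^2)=-17/1911 = -0.01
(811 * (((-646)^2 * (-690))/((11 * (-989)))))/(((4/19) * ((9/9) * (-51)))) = -945650330/473 = -1999260.74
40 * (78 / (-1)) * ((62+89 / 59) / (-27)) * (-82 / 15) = -21302944/531 = -40118.54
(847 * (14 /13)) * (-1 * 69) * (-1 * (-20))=-16364040/13 = -1258772.31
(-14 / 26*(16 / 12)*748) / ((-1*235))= 20944/9165 = 2.29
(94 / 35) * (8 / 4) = 188/35 = 5.37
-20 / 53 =-0.38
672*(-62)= -41664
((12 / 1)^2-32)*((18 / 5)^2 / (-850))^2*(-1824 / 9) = -595703808/112890625 = -5.28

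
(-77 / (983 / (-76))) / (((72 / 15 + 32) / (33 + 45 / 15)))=131670/22609 = 5.82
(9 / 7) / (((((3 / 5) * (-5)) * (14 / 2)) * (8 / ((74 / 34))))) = -111/6664 = -0.02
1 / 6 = 0.17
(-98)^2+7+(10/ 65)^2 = 1624263/169 = 9611.02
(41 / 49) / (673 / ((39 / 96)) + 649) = 533/1468677 = 0.00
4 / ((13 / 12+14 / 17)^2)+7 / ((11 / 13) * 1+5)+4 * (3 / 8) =43672069/11500396 = 3.80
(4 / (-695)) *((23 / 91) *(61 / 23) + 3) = -1336/63245 = -0.02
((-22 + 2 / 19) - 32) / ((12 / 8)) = -2048/57 = -35.93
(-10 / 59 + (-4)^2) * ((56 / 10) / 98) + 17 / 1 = 36973/2065 = 17.90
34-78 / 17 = 500/17 = 29.41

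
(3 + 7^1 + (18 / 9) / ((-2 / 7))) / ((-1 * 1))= -3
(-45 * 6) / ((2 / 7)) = -945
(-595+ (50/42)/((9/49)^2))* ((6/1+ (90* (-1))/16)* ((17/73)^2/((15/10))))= -19653445/2589894 = -7.59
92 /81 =1.14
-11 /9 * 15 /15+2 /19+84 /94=-1795/8037 = -0.22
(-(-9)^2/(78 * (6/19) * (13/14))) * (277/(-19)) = 17451/338 = 51.63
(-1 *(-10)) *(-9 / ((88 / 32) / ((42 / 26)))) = -7560/143 = -52.87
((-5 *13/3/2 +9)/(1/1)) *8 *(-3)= 44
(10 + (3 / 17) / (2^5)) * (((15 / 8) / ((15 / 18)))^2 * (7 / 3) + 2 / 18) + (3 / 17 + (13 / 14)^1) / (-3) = 65217433/548352 = 118.93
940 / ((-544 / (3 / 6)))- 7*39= -74491/272 = -273.86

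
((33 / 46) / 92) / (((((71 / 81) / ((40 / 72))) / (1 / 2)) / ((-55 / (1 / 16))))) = -81675/37559 = -2.17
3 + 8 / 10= 19/5 = 3.80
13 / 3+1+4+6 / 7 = 214/21 = 10.19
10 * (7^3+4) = 3470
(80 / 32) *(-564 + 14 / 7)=-1405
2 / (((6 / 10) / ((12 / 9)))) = 40/9 = 4.44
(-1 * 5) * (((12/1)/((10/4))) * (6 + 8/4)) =-192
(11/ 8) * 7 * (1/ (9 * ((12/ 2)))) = 77/432 = 0.18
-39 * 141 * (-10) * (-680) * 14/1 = -523504800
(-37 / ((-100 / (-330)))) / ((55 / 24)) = -1332/25 = -53.28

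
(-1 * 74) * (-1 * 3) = 222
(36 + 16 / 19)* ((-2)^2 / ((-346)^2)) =700/568651 = 0.00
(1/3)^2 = 1/9 = 0.11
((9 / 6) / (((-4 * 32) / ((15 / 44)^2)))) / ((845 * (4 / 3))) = -405/335036416 = 0.00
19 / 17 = 1.12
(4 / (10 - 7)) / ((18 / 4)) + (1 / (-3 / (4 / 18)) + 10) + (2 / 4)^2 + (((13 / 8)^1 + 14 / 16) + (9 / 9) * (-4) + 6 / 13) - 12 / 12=3947/468 = 8.43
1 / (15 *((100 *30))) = 1/45000 = 0.00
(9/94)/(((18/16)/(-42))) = -168/47 = -3.57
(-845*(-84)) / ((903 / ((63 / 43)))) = 212940/1849 = 115.16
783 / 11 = 71.18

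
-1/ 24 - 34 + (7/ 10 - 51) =-10121/120 = -84.34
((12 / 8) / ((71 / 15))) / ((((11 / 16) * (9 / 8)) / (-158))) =-50560/781 = -64.74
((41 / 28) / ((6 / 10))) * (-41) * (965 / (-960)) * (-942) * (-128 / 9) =254679905/189 = 1347512.72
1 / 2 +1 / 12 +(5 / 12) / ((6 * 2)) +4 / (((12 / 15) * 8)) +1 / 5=1039/720 = 1.44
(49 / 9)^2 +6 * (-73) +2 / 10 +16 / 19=-3134296/7695 = -407.32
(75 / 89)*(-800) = -60000/89 = -674.16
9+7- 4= 12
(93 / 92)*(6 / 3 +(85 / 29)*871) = 6890649/2668 = 2582.70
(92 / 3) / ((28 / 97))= 2231/21 = 106.24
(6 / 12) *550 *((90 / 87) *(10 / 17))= 82500/493 = 167.34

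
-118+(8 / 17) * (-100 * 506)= -406806/17 = -23929.76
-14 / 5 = -2.80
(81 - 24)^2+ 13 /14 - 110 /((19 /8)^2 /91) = 7456179/5054 = 1475.30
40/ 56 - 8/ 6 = -13/21 = -0.62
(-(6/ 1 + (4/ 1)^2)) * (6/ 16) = -33/4 = -8.25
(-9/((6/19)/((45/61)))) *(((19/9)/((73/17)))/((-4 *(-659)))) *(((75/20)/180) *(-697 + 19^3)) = -94540485/187809728 = -0.50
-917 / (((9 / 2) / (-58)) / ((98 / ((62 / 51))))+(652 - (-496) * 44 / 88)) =-88607876/86965107 = -1.02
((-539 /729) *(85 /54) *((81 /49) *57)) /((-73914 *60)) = 3553/143688816 = 0.00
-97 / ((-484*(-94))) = -97/45496 = 0.00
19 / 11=1.73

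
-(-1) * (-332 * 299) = -99268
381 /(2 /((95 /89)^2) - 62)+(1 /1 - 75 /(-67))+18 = 167512403/12142812 = 13.80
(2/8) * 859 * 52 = 11167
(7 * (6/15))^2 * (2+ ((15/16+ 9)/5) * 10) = 343/2 = 171.50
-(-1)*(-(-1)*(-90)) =-90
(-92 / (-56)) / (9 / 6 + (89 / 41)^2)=38663/146195 = 0.26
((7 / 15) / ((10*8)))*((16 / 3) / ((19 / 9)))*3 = 21/475 = 0.04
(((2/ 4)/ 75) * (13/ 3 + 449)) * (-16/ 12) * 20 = -2176/27 = -80.59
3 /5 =0.60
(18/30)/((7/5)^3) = 75/343 = 0.22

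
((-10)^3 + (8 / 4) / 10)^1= -999.80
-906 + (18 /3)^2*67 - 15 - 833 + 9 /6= 1319/2 = 659.50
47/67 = 0.70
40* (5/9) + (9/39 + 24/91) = 18605/819 = 22.72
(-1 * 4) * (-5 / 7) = 20/7 = 2.86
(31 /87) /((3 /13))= 403/261 = 1.54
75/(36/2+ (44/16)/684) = 205200/49259 = 4.17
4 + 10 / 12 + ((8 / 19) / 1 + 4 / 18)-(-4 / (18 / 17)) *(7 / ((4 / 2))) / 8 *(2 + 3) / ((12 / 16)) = 16.50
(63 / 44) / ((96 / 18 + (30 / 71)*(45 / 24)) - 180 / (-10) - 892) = -13419/8133719 = 0.00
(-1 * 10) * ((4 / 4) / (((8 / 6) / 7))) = -105/2 = -52.50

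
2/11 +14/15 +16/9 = 1432/495 = 2.89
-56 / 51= -1.10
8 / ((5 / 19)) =30.40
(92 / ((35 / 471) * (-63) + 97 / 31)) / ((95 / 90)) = -2014938/35891 = -56.14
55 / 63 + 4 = 307/63 = 4.87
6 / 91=0.07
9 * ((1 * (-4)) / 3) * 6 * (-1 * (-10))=-720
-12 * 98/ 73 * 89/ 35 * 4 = -59808/365 = -163.86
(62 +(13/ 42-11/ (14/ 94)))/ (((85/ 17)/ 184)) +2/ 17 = -151666/357 = -424.83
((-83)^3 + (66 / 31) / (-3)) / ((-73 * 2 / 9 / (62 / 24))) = 53176257/584 = 91055.23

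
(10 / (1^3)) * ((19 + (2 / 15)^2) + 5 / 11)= 96388/495 = 194.72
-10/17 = -0.59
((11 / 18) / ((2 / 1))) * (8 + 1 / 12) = 1067/432 = 2.47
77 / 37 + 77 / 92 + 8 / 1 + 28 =132477/3404 = 38.92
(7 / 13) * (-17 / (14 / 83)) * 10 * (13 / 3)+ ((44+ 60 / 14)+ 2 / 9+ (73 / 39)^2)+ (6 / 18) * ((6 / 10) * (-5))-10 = -2733505/1183 = -2310.66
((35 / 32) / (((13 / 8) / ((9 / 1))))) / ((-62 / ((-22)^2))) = -38115/806 = -47.29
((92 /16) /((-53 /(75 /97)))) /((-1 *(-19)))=-1725/390716 = 0.00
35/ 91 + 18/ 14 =152/91 = 1.67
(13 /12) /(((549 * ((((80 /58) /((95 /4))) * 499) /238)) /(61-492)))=-367383107/52598592 = -6.98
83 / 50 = 1.66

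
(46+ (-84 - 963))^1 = -1001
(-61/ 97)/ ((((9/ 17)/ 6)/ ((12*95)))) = -788120/97 = -8124.95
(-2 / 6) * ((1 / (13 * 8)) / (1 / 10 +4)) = -5/6396 = 0.00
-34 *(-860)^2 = -25146400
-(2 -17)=15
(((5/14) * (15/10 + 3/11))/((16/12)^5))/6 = 0.03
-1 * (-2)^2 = -4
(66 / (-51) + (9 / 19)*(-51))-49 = -24048/323 = -74.45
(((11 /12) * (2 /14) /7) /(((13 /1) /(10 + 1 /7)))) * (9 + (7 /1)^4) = 35.18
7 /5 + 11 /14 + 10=853/70 = 12.19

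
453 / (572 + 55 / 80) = 7248/9163 = 0.79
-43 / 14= -3.07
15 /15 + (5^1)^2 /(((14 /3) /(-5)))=-361/14 = -25.79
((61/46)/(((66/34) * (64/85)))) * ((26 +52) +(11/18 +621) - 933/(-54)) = 142177885/218592 = 650.43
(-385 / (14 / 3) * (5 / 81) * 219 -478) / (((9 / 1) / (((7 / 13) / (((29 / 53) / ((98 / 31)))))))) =-521355541/946647 = -550.74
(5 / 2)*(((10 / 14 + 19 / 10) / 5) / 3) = 61/140 = 0.44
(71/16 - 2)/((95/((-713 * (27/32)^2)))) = -20271303/1556480 = -13.02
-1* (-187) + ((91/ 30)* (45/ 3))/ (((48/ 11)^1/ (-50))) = -334.35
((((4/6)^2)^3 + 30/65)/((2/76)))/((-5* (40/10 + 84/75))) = -247285/303264 = -0.82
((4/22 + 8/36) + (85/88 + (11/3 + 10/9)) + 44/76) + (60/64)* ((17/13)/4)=1222983/173888 = 7.03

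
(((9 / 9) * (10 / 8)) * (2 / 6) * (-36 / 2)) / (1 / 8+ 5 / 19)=-1140/59 = -19.32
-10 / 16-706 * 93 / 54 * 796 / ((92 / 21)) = -121949137/552 = -220922.35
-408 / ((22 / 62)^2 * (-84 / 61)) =1993114/847 = 2353.15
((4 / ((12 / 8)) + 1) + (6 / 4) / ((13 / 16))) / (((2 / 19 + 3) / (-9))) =-12255/767 = -15.98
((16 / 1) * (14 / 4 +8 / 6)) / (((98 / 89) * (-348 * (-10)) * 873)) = 89/3849930 = 0.00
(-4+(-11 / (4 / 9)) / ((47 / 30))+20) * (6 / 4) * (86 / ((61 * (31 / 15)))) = 36765/177754 = 0.21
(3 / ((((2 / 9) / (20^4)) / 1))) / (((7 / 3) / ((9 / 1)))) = 58320000/7 = 8331428.57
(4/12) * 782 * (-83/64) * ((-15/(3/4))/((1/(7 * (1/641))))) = 1135855/15384 = 73.83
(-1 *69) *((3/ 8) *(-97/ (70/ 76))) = 381501/140 = 2725.01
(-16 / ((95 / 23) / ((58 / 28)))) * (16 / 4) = -21344/665 = -32.10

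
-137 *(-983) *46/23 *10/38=1346710/19 = 70879.47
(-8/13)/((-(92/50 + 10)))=25/481 = 0.05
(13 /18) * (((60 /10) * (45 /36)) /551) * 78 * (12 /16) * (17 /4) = 43095/17632 = 2.44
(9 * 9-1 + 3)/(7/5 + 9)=415/52 = 7.98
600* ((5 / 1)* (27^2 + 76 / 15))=2202200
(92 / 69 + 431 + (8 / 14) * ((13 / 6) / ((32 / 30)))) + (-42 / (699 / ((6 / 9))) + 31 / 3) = 5790537/13048 = 443.79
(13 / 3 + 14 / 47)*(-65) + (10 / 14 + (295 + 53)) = 47066/987 = 47.69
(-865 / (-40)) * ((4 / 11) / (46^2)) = 173/46552 = 0.00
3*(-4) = -12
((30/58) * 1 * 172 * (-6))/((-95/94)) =291024/551 = 528.17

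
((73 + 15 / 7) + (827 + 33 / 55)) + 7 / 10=63241/70 = 903.44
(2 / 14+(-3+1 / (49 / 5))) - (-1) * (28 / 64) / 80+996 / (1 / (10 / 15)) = 41473623/62720 = 661.25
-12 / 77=-0.16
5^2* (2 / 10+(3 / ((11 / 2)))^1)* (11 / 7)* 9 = 1845/7 = 263.57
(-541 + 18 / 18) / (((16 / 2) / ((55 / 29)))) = -7425/58 = -128.02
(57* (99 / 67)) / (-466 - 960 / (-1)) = 297/1742 = 0.17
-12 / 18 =-0.67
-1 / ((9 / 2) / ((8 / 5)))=-0.36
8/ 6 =4/3 = 1.33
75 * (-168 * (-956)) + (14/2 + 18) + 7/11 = 132501882/11 = 12045625.64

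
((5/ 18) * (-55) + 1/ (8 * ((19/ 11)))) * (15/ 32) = -104005/14592 = -7.13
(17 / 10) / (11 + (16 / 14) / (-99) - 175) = -11781/1136600 = -0.01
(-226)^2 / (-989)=-51076/989 = -51.64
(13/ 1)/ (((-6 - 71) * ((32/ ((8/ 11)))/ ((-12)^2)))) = -468/847 = -0.55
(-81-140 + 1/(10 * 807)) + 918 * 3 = 20441311/8070 = 2533.00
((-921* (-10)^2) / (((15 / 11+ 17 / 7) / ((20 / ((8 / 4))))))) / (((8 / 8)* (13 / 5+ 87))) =-6331875/2336 = -2710.56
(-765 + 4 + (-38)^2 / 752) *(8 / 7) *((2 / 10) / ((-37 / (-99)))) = -28255986/60865 = -464.24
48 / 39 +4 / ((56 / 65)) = 1069/182 = 5.87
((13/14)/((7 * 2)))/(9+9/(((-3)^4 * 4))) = 9/1225 = 0.01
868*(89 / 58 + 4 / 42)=123070/87 = 1414.60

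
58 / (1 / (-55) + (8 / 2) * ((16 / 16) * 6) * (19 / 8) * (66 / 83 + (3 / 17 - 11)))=-4501090/44361661 = -0.10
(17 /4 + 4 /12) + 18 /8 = 41/6 = 6.83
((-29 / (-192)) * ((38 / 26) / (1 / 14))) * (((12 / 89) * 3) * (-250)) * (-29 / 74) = 41944875/342472 = 122.48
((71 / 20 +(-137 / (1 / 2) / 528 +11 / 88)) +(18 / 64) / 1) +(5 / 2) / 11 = 1759/480 = 3.66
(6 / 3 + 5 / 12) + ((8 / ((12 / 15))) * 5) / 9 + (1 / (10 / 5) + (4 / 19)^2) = 110681/12996 = 8.52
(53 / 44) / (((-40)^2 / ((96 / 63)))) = 53/46200 = 0.00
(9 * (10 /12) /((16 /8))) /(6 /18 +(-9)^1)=-45/104 = -0.43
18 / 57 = 6/19 = 0.32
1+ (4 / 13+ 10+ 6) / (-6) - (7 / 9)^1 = -292/117 = -2.50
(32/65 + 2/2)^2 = 9409/4225 = 2.23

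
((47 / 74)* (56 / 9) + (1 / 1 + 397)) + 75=158825/333 = 476.95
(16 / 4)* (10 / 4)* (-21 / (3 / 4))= -280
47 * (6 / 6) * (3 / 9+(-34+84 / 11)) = -40373/33 = -1223.42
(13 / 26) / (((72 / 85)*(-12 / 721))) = -61285/1728 = -35.47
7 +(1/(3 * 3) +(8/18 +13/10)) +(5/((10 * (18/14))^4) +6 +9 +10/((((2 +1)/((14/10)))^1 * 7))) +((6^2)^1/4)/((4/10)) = 617028001/13122000 = 47.02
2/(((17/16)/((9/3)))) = 96/17 = 5.65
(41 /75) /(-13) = -41/975 = -0.04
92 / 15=6.13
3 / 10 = 0.30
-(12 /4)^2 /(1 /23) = -207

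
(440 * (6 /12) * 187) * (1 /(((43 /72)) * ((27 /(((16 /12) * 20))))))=26329600/387 = 68035.14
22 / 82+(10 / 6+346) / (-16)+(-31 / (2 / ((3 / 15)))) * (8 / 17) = -3834007/167280 = -22.92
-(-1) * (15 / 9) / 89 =5/267 = 0.02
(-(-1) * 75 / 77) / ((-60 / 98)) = -35/22 = -1.59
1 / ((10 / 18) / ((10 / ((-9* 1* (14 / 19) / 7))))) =-19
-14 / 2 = -7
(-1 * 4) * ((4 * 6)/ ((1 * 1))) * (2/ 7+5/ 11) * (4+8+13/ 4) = -83448/77 = -1083.74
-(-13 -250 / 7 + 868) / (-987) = 5735/6909 = 0.83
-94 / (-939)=94/939 = 0.10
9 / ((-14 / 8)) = -36/7 = -5.14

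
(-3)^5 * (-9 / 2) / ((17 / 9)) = 19683/34 = 578.91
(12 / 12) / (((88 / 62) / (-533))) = -16523/44 = -375.52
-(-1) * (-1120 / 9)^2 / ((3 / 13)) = 16307200/243 = 67107.82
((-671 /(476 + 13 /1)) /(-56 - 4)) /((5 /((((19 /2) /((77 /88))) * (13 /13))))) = 12749/256725 = 0.05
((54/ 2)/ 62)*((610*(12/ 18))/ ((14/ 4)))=10980/217 = 50.60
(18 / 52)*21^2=3969/26 = 152.65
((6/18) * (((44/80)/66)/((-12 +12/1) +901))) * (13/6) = 13/1946160 = 0.00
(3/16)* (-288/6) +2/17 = -8.88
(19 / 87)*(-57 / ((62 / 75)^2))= -2030625/111476 = -18.22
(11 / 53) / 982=11/52046 = 0.00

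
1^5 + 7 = 8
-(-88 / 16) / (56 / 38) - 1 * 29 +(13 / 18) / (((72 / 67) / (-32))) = -46.77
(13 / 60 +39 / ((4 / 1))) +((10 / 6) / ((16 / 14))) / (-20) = 1583/160 = 9.89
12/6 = 2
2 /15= 0.13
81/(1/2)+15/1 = 177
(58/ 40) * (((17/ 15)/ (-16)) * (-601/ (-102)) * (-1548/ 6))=749447/4800 = 156.13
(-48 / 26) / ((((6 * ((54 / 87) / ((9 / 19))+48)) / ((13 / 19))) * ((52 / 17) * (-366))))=493/129274860 = 0.00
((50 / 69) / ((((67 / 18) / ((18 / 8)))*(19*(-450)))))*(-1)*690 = 0.04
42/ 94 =21/47 = 0.45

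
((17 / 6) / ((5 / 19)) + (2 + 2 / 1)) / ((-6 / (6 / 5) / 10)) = -443/15 = -29.53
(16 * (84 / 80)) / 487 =84/2435 = 0.03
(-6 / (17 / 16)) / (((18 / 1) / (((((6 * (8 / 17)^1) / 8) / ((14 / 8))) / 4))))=-32/2023 = -0.02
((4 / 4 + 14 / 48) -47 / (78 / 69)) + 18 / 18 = -12257/312 = -39.29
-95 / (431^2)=-95/185761 = 0.00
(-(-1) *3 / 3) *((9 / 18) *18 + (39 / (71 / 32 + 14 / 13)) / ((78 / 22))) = 16915/1371 = 12.34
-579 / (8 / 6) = -1737/4 = -434.25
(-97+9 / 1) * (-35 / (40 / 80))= 6160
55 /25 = 11/5 = 2.20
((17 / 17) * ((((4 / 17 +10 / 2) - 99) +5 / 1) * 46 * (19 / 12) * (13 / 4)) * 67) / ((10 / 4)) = -191455381/340 = -563104.06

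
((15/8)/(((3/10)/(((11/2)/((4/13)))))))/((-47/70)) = -125125/752 = -166.39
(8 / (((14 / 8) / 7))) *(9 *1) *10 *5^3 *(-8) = -2880000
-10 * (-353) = 3530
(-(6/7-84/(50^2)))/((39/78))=-7206/4375 = -1.65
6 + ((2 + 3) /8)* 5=9.12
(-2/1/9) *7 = -14/9 = -1.56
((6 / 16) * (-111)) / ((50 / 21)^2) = -146853/20000 = -7.34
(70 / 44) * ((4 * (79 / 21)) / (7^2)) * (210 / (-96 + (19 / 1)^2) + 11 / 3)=560110/257103 = 2.18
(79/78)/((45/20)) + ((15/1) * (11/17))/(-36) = 4309/23868 = 0.18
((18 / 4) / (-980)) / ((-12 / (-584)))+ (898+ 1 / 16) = 3519529/3920 = 897.84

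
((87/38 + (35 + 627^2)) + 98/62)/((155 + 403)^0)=463151751/1178 = 393167.87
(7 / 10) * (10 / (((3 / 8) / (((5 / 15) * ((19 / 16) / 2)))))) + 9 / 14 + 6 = 2605/252 = 10.34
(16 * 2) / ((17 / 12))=22.59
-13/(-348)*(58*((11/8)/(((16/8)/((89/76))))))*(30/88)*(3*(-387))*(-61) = 409699485/9728 = 42115.49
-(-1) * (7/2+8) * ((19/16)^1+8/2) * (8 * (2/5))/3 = 1909/30 = 63.63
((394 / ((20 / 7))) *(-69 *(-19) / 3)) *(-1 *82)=-24707543/5 = -4941508.60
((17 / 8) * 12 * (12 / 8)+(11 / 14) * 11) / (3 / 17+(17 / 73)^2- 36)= -118948609/90732544 = -1.31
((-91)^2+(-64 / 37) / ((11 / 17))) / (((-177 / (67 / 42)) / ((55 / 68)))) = -376236155/6234648 = -60.35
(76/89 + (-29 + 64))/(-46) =-3191/4094 = -0.78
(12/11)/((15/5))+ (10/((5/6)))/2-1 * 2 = 48/11 = 4.36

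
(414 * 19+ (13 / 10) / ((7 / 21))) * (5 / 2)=78699/4 = 19674.75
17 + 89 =106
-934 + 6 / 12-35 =-968.50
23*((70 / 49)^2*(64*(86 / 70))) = 1265920/343 = 3690.73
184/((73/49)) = 9016/73 = 123.51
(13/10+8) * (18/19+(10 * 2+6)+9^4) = 11640903/190 = 61267.91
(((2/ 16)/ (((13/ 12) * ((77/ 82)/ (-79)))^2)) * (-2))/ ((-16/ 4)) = 377680356/1002001 = 376.93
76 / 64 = 1.19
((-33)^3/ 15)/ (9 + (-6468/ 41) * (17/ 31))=5075103/164195 = 30.91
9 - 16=-7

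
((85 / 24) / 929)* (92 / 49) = 1955/273126 = 0.01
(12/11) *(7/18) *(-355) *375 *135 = -83868750/11 = -7624431.82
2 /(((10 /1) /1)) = 1/5 = 0.20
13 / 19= 0.68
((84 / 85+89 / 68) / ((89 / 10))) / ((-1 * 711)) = -781/2151486 = 0.00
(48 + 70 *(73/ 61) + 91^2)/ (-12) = -513179/732 = -701.06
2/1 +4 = 6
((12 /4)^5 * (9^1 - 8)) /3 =81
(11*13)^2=20449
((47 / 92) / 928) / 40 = 47/3415040 = 0.00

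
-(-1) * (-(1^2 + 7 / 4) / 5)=-11/20 = -0.55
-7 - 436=-443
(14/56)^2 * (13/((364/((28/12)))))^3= 1/27648 = 0.00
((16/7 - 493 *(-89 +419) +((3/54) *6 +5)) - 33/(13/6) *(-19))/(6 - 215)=44333288/57057 = 777.00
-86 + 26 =-60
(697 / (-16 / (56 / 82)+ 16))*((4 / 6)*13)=-4879/6 = -813.17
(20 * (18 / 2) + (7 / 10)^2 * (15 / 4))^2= 211615209/6400 = 33064.88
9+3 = 12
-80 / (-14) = 40/7 = 5.71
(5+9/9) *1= 6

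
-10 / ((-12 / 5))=25/6 = 4.17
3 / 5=0.60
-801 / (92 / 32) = -278.61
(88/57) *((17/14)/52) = 187/5187 = 0.04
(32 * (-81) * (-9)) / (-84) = -1944/7 = -277.71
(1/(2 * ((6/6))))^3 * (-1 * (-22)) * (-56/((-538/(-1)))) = -77/269 = -0.29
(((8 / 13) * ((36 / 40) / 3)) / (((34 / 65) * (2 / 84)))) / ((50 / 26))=3276/425 = 7.71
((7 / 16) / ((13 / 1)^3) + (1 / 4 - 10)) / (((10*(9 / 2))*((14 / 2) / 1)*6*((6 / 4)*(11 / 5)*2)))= -342725/438486048 = 0.00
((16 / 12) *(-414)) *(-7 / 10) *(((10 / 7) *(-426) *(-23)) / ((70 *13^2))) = 2704248/5915 = 457.18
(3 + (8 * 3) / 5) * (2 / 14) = 39/35 = 1.11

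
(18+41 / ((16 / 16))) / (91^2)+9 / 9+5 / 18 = 191525/149058 = 1.28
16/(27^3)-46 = -905402/19683 = -46.00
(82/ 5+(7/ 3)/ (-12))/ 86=2917/15480 = 0.19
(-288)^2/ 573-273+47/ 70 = -1705673/13370 = -127.57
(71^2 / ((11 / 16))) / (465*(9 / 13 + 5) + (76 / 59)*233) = 30931576/12432167 = 2.49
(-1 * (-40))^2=1600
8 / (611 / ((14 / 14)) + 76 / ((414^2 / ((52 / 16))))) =1371168/104723203 = 0.01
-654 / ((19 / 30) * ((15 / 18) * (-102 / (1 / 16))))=981/1292 = 0.76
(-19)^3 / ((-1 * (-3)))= -6859/3 = -2286.33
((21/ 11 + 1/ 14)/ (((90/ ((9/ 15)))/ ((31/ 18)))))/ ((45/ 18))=1891/207900 = 0.01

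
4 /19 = 0.21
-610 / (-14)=305/7 = 43.57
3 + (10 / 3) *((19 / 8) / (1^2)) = 131/12 = 10.92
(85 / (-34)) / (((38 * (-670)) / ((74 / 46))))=37/234232 = 0.00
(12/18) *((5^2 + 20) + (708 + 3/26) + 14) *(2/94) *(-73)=-794.32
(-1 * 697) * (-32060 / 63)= 3192260/9 = 354695.56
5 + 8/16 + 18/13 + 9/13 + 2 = 249/26 = 9.58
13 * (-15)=-195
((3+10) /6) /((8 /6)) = 13/8 = 1.62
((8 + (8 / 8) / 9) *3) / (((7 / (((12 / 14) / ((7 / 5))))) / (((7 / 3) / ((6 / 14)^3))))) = 5110/81 = 63.09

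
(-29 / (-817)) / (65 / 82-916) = -2378/61313399 = 0.00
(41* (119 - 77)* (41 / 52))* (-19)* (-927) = 621756513/26 = 23913712.04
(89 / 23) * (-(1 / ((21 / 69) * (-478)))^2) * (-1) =2047/11195716 = 0.00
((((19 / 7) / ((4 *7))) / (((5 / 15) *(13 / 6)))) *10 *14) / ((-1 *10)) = -171/91 = -1.88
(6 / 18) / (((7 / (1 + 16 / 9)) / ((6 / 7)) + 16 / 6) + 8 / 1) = 50/2041 = 0.02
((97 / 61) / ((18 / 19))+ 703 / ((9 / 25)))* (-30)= -3576655/61 = -58633.69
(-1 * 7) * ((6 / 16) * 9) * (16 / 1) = -378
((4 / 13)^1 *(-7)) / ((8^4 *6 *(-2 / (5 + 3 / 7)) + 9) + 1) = 266/1116973 = 0.00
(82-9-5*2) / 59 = 63/59 = 1.07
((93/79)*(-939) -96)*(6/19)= -569466/1501 = -379.39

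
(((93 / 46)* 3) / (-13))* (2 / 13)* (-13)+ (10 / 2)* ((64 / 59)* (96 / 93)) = 3572051/546871 = 6.53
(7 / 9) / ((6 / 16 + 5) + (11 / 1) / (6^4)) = 1008/6977 = 0.14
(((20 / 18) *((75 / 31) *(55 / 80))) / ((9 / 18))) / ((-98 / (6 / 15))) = -275/18228 = -0.02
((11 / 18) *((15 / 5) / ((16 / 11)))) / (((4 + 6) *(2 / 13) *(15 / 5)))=1573/5760 = 0.27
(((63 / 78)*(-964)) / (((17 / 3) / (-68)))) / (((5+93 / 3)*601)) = 3374/7813 = 0.43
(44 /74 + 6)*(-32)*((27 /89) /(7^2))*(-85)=17919360/161357 = 111.05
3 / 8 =0.38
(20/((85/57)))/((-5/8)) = -21.46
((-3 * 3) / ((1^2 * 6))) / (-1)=3/2 = 1.50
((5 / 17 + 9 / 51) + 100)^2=2917264/289 = 10094.34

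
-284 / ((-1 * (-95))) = -284/95 = -2.99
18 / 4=4.50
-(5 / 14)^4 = -625/38416 = -0.02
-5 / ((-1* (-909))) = -5/909 = -0.01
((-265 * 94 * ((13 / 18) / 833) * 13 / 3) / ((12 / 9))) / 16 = -2104895/479808 = -4.39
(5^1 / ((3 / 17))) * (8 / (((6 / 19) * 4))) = 1615/9 = 179.44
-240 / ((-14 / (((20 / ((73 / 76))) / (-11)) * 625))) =-114000000/5621 = -20281.09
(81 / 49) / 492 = 27/8036 = 0.00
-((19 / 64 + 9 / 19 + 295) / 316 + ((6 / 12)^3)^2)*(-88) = 4022271/48032 = 83.74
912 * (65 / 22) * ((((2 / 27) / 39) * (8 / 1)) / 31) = 12160/9207 = 1.32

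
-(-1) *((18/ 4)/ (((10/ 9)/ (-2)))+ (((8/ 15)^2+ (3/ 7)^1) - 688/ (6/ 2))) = -745669/3150 = -236.72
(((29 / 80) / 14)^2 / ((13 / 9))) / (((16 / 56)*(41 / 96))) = 22707/5969600 = 0.00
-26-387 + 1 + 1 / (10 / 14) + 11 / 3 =-6104/15 = -406.93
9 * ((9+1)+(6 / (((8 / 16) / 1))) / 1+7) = 261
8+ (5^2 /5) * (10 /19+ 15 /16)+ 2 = 5265/304 = 17.32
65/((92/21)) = 1365/92 = 14.84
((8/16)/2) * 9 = 9/4 = 2.25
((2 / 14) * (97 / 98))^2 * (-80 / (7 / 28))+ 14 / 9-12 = -17833486/1058841 = -16.84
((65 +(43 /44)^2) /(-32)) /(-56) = 127689/3469312 = 0.04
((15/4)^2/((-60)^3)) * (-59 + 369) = -31/1536 = -0.02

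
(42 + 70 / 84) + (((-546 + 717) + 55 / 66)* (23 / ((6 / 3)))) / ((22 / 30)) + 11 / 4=2740.24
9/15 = 3/5 = 0.60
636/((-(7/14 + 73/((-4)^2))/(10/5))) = -6784/27 = -251.26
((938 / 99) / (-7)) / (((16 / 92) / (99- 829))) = 5681.46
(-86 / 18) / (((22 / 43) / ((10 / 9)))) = -9245/891 = -10.38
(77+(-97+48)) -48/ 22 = 284/11 = 25.82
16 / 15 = 1.07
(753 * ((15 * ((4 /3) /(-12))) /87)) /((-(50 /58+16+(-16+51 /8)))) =10040/5037 = 1.99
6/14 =3/7 = 0.43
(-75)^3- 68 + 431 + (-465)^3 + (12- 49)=-100966174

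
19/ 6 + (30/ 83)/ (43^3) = 125382719/39594486 = 3.17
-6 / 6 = -1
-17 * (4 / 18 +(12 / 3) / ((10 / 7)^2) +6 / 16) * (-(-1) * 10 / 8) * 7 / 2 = -547757/2880 = -190.19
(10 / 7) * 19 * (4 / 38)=20/7 = 2.86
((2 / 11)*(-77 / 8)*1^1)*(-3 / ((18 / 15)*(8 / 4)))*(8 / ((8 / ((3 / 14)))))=15/32 = 0.47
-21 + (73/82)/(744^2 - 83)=-953045993/45383146 = -21.00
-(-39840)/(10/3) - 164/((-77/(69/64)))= 14727693/1232 = 11954.30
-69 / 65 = -1.06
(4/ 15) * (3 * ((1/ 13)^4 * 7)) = 28/142805 = 0.00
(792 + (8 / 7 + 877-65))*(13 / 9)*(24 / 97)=1168544/2037 = 573.66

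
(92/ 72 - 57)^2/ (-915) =-1006009/296460 = -3.39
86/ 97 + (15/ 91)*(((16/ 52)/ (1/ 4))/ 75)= 510242/573755 = 0.89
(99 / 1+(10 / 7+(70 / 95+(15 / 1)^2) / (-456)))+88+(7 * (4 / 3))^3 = 546361769/545832 = 1000.97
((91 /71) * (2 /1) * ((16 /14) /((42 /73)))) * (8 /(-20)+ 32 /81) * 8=-121472/603855 = -0.20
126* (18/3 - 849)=-106218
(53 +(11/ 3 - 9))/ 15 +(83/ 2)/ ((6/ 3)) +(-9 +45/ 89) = 247243/16020 = 15.43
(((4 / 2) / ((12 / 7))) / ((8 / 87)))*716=36337/4 = 9084.25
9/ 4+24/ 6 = 25/4 = 6.25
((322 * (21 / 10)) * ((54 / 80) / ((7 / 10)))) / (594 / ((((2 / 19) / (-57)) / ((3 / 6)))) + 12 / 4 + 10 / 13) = -169533/41813650 = 0.00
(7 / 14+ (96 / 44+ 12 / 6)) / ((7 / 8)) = 412/77 = 5.35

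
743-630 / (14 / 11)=248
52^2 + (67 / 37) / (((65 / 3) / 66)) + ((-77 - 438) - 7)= 5260976/2405 = 2187.52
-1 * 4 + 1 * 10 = 6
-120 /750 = -4/25 = -0.16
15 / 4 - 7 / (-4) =11/2 = 5.50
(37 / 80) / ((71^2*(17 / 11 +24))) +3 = 339965447/113321680 = 3.00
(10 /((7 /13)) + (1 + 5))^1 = 172/7 = 24.57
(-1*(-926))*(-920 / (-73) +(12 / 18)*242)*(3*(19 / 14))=655763.84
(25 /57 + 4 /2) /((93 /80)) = 11120/5301 = 2.10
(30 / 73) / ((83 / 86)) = 2580/6059 = 0.43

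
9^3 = 729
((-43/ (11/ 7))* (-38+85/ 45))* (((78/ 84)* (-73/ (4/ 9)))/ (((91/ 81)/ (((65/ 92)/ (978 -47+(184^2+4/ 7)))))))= -198934125/73017824 = -2.72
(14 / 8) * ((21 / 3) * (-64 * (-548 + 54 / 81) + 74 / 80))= 205977919/480 = 429120.66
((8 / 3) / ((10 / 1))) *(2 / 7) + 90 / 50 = 197/105 = 1.88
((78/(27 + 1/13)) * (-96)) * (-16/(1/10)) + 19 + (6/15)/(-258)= 314069194/7095 = 44266.27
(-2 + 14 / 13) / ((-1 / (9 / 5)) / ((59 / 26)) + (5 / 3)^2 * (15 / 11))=-70092/269035 = -0.26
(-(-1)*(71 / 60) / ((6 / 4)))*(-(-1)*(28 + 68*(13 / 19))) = 16756/285 = 58.79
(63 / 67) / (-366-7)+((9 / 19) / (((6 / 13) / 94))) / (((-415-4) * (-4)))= 0.06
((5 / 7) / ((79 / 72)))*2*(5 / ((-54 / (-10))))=2000/1659 = 1.21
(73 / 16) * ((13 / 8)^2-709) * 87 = -287109657/1024 = -280380.52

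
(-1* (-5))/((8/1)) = 5/8 = 0.62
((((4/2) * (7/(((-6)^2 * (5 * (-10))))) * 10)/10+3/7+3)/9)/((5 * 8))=21551/2268000 = 0.01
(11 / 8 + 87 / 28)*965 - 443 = 3882.27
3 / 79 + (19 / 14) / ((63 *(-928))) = 2453987/64661184 = 0.04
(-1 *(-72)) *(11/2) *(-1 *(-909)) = 359964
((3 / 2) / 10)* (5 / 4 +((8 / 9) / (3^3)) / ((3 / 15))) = 275/1296 = 0.21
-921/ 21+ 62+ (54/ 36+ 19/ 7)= 313/14 = 22.36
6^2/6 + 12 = 18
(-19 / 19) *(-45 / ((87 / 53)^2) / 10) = 2809/1682 = 1.67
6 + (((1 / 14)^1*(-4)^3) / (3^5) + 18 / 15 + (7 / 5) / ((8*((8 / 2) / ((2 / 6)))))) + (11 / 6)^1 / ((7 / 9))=2599921/272160 = 9.55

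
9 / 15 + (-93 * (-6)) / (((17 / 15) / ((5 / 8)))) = 104829/340 = 308.32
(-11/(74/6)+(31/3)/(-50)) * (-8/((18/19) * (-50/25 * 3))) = -115843/74925 = -1.55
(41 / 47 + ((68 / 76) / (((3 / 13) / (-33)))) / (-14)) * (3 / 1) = 375489/12502 = 30.03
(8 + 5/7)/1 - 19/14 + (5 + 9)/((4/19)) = 517/7 = 73.86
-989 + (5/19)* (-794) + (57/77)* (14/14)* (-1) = -1753680/1463 = -1198.69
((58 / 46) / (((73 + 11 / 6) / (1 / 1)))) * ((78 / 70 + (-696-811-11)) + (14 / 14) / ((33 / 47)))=-101520764/3975895 = -25.53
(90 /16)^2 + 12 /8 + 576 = 38985/64 = 609.14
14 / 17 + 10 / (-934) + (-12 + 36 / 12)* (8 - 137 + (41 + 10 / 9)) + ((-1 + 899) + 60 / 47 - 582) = 410479665/373133 = 1100.09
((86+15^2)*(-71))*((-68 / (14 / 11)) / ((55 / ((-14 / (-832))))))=375377/1040 = 360.94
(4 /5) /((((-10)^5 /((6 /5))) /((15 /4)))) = -9/250000 = 0.00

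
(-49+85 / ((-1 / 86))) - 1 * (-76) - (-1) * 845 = -6438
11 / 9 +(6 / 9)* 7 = 53/9 = 5.89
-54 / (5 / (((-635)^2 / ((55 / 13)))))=-11322558/11 = -1029323.45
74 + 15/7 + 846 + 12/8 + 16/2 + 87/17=222949/238 = 936.76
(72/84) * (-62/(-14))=186/49 = 3.80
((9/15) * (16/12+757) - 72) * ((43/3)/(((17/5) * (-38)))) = -82345/1938 = -42.49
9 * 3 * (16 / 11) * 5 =2160/11 = 196.36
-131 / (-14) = 131/14 = 9.36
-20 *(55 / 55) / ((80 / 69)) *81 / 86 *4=-5589/86 = -64.99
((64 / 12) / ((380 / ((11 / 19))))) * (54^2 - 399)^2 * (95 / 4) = 23229393/19 = 1222599.63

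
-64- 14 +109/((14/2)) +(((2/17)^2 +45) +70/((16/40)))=318795/2023 = 157.59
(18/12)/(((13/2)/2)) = 0.46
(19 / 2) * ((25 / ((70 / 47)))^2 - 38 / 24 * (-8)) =3289337/1176 = 2797.06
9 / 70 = 0.13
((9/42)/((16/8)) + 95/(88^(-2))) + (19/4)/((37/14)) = 735681.90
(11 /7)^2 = 121/49 = 2.47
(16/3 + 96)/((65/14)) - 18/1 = 746/195 = 3.83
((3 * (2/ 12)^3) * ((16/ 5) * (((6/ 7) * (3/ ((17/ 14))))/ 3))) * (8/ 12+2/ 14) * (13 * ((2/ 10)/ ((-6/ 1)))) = -52/4725 = -0.01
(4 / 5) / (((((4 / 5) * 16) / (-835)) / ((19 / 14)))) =-15865/224 = -70.83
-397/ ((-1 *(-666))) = -397/666 = -0.60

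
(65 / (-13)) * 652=-3260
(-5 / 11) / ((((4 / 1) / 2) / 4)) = -10/11 = -0.91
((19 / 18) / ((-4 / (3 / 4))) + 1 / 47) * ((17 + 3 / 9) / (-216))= 10361/730944 = 0.01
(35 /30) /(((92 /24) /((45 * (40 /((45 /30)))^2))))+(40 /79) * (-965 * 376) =-316116800/1817 = -173977.33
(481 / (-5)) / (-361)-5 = -8544/1805 = -4.73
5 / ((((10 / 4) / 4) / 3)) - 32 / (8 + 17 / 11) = 2168/105 = 20.65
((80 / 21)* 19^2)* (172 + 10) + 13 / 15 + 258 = 1252761/5 = 250552.20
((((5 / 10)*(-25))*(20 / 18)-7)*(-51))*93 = 99076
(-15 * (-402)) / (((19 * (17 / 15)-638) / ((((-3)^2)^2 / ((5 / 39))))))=-57146310/9247 = -6179.98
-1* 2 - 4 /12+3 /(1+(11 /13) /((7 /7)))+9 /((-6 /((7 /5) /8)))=-233/240 = -0.97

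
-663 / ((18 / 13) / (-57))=54587/2 = 27293.50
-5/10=-1/2 = -0.50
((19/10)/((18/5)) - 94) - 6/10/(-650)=-5468071/58500 = -93.47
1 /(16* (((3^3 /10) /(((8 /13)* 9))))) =5/39 = 0.13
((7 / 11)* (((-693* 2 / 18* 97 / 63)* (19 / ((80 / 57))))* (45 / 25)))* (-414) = 152218899/200 = 761094.50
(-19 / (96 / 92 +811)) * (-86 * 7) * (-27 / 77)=-53406/10813 = -4.94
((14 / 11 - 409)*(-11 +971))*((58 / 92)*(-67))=181864800/11 = 16533163.64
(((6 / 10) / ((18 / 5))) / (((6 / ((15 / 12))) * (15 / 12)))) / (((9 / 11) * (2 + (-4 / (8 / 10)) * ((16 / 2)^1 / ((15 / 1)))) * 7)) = -11/1512 = -0.01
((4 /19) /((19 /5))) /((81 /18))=40/3249 = 0.01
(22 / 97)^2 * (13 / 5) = 6292/47045 = 0.13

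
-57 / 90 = -19/30 = -0.63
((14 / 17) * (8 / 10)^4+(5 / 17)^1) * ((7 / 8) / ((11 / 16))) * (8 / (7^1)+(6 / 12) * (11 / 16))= 1.19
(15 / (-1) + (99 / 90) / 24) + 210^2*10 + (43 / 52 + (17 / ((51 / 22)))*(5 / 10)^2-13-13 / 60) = 458613469/1040 = 440974.49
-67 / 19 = -3.53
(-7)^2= 49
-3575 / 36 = -99.31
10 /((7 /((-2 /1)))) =-20/7 = -2.86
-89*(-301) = 26789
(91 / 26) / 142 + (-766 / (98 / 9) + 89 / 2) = -359343/13916 = -25.82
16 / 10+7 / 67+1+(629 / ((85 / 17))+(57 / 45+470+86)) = 137840/201 = 685.77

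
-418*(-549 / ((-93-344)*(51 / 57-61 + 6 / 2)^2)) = -4360158/27076175 = -0.16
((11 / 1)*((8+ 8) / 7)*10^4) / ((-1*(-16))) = 110000/7 = 15714.29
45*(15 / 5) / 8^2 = 135/64 = 2.11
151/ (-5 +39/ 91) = -1057/32 = -33.03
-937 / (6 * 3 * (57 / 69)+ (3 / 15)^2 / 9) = -4848975/76973 = -63.00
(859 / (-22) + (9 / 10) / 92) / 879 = -395041/8895480 = -0.04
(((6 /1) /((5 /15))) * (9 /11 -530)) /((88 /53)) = -2776617/484 = -5736.81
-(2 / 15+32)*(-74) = 35668/15 = 2377.87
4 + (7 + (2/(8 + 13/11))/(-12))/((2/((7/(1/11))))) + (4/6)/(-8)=55089/202 = 272.72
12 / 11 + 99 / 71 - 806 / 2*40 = -12587779/781 = -16117.51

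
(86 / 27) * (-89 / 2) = -3827/27 = -141.74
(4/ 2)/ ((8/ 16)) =4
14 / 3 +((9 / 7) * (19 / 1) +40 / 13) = 8783/273 = 32.17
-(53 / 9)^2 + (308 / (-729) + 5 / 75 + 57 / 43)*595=17000203/31347 = 542.32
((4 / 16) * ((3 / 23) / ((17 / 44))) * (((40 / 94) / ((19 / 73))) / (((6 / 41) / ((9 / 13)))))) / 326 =1481535/739876397 = 0.00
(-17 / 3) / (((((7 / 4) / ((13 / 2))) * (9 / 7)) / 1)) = -442/27 = -16.37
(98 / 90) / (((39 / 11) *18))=539/31590 = 0.02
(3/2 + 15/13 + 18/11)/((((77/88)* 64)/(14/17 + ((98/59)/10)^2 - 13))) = -848204241/911325800 = -0.93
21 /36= 7/12 = 0.58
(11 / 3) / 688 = 11/2064 = 0.01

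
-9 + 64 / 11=-35/11 = -3.18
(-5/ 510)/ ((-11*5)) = 1/5610 = 0.00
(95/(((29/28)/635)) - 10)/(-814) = -844405/11803 = -71.54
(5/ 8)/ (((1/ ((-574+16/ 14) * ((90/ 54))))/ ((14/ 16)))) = -50125/96 = -522.14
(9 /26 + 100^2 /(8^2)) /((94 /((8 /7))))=8143/4277 = 1.90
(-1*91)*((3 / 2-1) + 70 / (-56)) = 273/4 = 68.25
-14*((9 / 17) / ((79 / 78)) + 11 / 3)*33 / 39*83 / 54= -107873689/1414179 = -76.28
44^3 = 85184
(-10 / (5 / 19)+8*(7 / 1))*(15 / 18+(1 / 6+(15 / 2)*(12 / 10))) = 180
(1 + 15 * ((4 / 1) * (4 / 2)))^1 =121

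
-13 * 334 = -4342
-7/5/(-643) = 7/3215 = 0.00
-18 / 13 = -1.38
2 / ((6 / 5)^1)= 5/3 = 1.67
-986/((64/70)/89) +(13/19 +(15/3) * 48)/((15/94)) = -430795283/4560 = -94472.65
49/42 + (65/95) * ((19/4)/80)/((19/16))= 1369/1140 = 1.20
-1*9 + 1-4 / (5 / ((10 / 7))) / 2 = -60/7 = -8.57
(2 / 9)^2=4/81 = 0.05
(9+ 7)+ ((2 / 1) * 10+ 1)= 37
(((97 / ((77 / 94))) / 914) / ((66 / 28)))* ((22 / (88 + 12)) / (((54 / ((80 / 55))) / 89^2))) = 2.58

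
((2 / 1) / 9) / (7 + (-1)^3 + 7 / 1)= 2/117 = 0.02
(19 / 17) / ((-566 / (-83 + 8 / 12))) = 4693/28866 = 0.16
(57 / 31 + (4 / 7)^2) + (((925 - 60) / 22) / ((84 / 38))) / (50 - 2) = 24405499/9624384 = 2.54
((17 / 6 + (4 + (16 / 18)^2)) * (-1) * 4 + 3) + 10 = -17.49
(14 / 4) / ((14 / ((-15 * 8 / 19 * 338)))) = -10140/19 = -533.68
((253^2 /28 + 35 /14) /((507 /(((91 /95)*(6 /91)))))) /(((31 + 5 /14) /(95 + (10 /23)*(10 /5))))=28258839/32421467 = 0.87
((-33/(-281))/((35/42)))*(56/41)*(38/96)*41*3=13167/1405 = 9.37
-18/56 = -9/28 = -0.32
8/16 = 1/2 = 0.50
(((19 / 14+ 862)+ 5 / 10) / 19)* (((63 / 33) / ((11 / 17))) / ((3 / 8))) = 357.72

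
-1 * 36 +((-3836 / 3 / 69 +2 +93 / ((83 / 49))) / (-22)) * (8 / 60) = -102714413/2834865 = -36.23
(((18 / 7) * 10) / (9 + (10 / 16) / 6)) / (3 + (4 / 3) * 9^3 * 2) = 2880/1985291 = 0.00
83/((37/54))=4482/37 = 121.14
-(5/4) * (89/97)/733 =-445/284404 = 0.00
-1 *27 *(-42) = 1134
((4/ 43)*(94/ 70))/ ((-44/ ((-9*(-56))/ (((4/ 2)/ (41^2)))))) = -1202.64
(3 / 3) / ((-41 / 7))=-7/41 = -0.17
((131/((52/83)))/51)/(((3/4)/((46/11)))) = 500158/21879 = 22.86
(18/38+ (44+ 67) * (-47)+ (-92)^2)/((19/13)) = 802126/361 = 2221.96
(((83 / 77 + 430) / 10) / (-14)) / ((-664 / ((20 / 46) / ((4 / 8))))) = 33193/8231608 = 0.00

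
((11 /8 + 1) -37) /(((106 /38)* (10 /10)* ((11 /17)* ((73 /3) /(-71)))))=55.97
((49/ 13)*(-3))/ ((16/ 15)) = -2205/208 = -10.60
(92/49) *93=8556/49 = 174.61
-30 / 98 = -15/49 = -0.31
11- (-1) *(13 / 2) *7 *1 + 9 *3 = 167/2 = 83.50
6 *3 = 18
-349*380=-132620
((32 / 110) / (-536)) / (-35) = 2/128975 = 0.00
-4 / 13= -0.31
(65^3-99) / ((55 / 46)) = 12628196/55 = 229603.56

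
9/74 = 0.12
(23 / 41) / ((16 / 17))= 391/656 = 0.60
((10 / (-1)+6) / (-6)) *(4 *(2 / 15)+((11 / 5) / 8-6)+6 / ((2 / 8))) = 2257/180 = 12.54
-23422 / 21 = -3346/3 = -1115.33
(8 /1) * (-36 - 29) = -520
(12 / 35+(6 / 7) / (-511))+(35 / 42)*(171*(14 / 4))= 499.09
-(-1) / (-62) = -1/62 = -0.02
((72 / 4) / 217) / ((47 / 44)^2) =34848/479353 = 0.07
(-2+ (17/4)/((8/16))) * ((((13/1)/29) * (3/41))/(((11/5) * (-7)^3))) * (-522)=22815/154693 = 0.15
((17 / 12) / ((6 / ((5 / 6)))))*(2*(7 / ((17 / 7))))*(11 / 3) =2695/648 = 4.16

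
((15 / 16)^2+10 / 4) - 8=-1183/256 = -4.62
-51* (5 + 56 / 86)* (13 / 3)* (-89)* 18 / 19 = 86032206/817 = 105302.58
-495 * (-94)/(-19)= -46530/19 = -2448.95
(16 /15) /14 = 8/105 = 0.08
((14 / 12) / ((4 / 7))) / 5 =0.41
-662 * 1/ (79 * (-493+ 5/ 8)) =5296/311181 = 0.02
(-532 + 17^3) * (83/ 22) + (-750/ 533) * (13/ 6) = 16525.27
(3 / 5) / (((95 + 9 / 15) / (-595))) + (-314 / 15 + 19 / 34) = -1469312/60945 = -24.11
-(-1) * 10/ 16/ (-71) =-5/568 = -0.01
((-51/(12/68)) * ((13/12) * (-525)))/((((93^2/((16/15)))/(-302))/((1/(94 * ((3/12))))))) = -317691920/1219509 = -260.51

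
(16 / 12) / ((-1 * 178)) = -2/267 = -0.01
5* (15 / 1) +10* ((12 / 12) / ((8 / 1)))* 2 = 77.50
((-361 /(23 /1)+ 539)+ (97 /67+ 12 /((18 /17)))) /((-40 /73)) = -180917579/184920 = -978.36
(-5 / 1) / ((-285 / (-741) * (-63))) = 13/63 = 0.21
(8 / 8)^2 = 1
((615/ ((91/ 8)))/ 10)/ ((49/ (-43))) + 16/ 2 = 14516/4459 = 3.26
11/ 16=0.69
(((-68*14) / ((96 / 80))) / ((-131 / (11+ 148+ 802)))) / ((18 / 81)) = 26189.08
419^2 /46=175561/46 = 3816.54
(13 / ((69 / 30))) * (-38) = -4940/23 = -214.78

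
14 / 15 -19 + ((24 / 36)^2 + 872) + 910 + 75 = 82772/45 = 1839.38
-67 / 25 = -2.68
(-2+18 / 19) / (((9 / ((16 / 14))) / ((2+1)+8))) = -1760/1197 = -1.47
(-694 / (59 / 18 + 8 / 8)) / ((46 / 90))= -562140/1771 = -317.41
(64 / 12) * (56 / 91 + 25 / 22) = 1336/143 = 9.34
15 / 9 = 5/3 = 1.67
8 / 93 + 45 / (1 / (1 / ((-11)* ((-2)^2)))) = -3833/4092 = -0.94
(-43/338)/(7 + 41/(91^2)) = -0.02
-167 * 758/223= -567.65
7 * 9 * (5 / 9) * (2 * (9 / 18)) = 35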